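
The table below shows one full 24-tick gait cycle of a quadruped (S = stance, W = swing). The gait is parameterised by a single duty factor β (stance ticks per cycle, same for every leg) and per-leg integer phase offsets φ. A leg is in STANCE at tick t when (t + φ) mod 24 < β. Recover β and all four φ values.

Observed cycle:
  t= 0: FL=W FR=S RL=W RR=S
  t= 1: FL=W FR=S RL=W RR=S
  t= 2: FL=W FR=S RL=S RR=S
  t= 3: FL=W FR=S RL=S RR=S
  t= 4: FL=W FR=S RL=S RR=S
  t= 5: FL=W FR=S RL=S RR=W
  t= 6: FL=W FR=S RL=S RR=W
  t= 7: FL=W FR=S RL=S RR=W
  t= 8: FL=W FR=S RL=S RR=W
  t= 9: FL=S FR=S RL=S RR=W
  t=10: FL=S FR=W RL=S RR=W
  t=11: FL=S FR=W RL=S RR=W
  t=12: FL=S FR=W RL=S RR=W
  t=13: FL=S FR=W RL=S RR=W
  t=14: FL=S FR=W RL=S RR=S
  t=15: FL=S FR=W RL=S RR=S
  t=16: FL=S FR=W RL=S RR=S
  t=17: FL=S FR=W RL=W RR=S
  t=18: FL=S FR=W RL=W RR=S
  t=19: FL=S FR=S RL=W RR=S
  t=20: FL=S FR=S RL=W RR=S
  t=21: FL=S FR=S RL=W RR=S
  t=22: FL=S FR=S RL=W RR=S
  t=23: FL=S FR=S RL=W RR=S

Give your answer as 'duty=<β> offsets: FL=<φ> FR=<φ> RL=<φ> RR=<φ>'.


duty=15 offsets: FL=15 FR=5 RL=22 RR=10

duty β = stance ticks per leg = 15
FL: stance ticks = 15; W→S at t=9 → φ=15
FR: stance ticks = 15; W→S at t=19 → φ=5
RL: stance ticks = 15; W→S at t=2 → φ=22
RR: stance ticks = 15; W→S at t=14 → φ=10


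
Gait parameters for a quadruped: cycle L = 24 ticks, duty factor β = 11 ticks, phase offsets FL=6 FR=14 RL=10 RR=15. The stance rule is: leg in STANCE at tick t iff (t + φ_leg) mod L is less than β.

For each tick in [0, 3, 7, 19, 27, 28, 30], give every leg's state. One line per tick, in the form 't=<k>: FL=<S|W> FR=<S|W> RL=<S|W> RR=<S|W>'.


t=0: FL=S FR=W RL=S RR=W
t=3: FL=S FR=W RL=W RR=W
t=7: FL=W FR=W RL=W RR=W
t=19: FL=S FR=S RL=S RR=S
t=27: FL=S FR=W RL=W RR=W
t=28: FL=S FR=W RL=W RR=W
t=30: FL=W FR=W RL=W RR=W

t=0: phase=(6,14,10,15) vs β=11 → FL=S FR=W RL=S RR=W
t=3: phase=(9,17,13,18) vs β=11 → FL=S FR=W RL=W RR=W
t=7: phase=(13,21,17,22) vs β=11 → FL=W FR=W RL=W RR=W
t=19: phase=(1,9,5,10) vs β=11 → FL=S FR=S RL=S RR=S
t=27: phase=(9,17,13,18) vs β=11 → FL=S FR=W RL=W RR=W
t=28: phase=(10,18,14,19) vs β=11 → FL=S FR=W RL=W RR=W
t=30: phase=(12,20,16,21) vs β=11 → FL=W FR=W RL=W RR=W


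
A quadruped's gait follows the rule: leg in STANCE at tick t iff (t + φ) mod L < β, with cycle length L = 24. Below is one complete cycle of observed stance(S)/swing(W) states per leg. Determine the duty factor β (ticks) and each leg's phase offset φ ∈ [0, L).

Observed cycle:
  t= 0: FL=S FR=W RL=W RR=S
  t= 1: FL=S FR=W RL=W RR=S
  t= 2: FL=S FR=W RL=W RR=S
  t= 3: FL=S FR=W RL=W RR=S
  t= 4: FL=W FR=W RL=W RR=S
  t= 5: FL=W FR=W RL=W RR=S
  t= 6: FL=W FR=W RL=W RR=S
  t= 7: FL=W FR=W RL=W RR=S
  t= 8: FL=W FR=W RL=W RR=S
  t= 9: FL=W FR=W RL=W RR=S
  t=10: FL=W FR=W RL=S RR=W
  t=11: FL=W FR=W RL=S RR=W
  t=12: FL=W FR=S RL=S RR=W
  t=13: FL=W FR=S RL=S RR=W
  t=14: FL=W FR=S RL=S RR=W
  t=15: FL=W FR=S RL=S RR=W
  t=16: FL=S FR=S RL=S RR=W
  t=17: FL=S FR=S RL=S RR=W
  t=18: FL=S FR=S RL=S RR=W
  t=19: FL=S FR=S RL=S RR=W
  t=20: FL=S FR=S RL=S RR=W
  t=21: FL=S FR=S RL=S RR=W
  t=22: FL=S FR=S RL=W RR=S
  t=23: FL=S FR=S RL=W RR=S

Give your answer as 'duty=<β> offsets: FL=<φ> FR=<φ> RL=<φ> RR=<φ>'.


duty β = stance ticks per leg = 12
FL: stance ticks = 12; W→S at t=16 → φ=8
FR: stance ticks = 12; W→S at t=12 → φ=12
RL: stance ticks = 12; W→S at t=10 → φ=14
RR: stance ticks = 12; W→S at t=22 → φ=2

duty=12 offsets: FL=8 FR=12 RL=14 RR=2


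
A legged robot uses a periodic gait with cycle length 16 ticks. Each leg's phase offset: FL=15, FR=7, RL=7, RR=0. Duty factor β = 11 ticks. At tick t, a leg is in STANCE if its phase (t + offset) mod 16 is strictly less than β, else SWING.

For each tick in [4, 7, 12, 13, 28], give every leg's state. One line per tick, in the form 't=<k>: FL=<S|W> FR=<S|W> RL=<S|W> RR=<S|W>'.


t=4: phase=(3,11,11,4) vs β=11 → FL=S FR=W RL=W RR=S
t=7: phase=(6,14,14,7) vs β=11 → FL=S FR=W RL=W RR=S
t=12: phase=(11,3,3,12) vs β=11 → FL=W FR=S RL=S RR=W
t=13: phase=(12,4,4,13) vs β=11 → FL=W FR=S RL=S RR=W
t=28: phase=(11,3,3,12) vs β=11 → FL=W FR=S RL=S RR=W

t=4: FL=S FR=W RL=W RR=S
t=7: FL=S FR=W RL=W RR=S
t=12: FL=W FR=S RL=S RR=W
t=13: FL=W FR=S RL=S RR=W
t=28: FL=W FR=S RL=S RR=W


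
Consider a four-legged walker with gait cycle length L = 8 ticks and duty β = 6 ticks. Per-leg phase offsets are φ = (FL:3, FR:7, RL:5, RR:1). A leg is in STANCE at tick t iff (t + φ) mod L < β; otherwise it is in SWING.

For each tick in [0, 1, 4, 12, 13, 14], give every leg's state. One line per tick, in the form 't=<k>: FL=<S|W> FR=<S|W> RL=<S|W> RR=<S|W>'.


t=0: phase=(3,7,5,1) vs β=6 → FL=S FR=W RL=S RR=S
t=1: phase=(4,0,6,2) vs β=6 → FL=S FR=S RL=W RR=S
t=4: phase=(7,3,1,5) vs β=6 → FL=W FR=S RL=S RR=S
t=12: phase=(7,3,1,5) vs β=6 → FL=W FR=S RL=S RR=S
t=13: phase=(0,4,2,6) vs β=6 → FL=S FR=S RL=S RR=W
t=14: phase=(1,5,3,7) vs β=6 → FL=S FR=S RL=S RR=W

t=0: FL=S FR=W RL=S RR=S
t=1: FL=S FR=S RL=W RR=S
t=4: FL=W FR=S RL=S RR=S
t=12: FL=W FR=S RL=S RR=S
t=13: FL=S FR=S RL=S RR=W
t=14: FL=S FR=S RL=S RR=W


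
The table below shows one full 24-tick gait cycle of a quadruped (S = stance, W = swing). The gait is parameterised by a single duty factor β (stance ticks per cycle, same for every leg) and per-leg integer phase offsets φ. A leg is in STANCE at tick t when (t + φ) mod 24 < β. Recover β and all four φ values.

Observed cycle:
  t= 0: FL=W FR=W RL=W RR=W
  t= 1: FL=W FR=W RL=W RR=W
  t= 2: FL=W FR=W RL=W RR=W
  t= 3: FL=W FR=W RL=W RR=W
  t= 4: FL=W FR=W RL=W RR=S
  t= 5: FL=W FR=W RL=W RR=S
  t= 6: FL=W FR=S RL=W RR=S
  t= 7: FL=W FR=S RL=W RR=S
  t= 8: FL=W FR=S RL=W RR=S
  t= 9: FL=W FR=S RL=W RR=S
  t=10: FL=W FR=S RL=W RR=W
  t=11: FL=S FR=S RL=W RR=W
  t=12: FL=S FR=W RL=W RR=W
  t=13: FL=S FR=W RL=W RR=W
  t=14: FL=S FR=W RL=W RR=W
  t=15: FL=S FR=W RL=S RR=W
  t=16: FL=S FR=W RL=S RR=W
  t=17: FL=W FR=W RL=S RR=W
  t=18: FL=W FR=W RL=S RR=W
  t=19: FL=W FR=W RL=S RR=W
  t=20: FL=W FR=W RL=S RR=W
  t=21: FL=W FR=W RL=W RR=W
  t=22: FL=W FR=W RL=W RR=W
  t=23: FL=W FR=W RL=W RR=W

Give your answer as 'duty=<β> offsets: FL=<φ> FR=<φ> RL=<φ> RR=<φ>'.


duty β = stance ticks per leg = 6
FL: stance ticks = 6; W→S at t=11 → φ=13
FR: stance ticks = 6; W→S at t=6 → φ=18
RL: stance ticks = 6; W→S at t=15 → φ=9
RR: stance ticks = 6; W→S at t=4 → φ=20

duty=6 offsets: FL=13 FR=18 RL=9 RR=20


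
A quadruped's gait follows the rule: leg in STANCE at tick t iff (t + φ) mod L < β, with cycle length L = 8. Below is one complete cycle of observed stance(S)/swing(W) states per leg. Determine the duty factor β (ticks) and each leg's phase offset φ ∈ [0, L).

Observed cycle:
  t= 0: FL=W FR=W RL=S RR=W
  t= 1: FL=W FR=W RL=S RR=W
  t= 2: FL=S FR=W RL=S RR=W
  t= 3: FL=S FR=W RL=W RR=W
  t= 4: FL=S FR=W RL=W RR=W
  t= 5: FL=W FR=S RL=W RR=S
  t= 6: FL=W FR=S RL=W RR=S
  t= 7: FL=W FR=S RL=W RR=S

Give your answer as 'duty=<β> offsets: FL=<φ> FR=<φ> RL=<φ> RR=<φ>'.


duty=3 offsets: FL=6 FR=3 RL=0 RR=3

duty β = stance ticks per leg = 3
FL: stance ticks = 3; W→S at t=2 → φ=6
FR: stance ticks = 3; W→S at t=5 → φ=3
RL: stance ticks = 3; W→S at t=0 → φ=0
RR: stance ticks = 3; W→S at t=5 → φ=3


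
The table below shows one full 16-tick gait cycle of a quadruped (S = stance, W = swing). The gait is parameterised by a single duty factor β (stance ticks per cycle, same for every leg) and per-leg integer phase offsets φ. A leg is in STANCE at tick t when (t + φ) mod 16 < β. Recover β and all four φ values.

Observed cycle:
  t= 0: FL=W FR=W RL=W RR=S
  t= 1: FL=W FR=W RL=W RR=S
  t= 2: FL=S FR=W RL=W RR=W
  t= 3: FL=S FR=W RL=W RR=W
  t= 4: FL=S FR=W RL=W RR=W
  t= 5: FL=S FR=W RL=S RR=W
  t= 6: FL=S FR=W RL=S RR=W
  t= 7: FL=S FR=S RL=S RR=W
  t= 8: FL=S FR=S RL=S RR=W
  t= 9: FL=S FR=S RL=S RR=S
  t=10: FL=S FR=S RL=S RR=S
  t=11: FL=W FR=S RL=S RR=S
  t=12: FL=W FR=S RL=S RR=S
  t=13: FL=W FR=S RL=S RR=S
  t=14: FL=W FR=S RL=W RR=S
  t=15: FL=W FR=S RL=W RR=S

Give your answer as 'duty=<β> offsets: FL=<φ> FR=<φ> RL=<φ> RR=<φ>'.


duty β = stance ticks per leg = 9
FL: stance ticks = 9; W→S at t=2 → φ=14
FR: stance ticks = 9; W→S at t=7 → φ=9
RL: stance ticks = 9; W→S at t=5 → φ=11
RR: stance ticks = 9; W→S at t=9 → φ=7

duty=9 offsets: FL=14 FR=9 RL=11 RR=7


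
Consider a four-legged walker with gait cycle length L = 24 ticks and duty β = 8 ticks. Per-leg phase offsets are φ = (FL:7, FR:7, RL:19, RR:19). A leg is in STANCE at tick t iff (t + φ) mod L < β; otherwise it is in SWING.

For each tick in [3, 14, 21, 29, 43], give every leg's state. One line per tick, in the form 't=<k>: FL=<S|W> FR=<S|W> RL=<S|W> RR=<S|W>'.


t=3: phase=(10,10,22,22) vs β=8 → FL=W FR=W RL=W RR=W
t=14: phase=(21,21,9,9) vs β=8 → FL=W FR=W RL=W RR=W
t=21: phase=(4,4,16,16) vs β=8 → FL=S FR=S RL=W RR=W
t=29: phase=(12,12,0,0) vs β=8 → FL=W FR=W RL=S RR=S
t=43: phase=(2,2,14,14) vs β=8 → FL=S FR=S RL=W RR=W

t=3: FL=W FR=W RL=W RR=W
t=14: FL=W FR=W RL=W RR=W
t=21: FL=S FR=S RL=W RR=W
t=29: FL=W FR=W RL=S RR=S
t=43: FL=S FR=S RL=W RR=W


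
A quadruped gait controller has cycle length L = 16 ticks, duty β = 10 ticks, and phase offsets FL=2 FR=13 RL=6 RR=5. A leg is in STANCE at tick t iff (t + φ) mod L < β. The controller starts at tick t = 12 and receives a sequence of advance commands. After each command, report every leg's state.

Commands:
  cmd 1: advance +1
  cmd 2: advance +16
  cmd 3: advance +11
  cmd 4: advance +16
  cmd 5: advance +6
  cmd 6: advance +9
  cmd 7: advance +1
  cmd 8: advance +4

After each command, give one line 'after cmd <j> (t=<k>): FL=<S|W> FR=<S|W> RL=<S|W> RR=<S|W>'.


after cmd 1 (t=13): FL=W FR=W RL=S RR=S
after cmd 2 (t=29): FL=W FR=W RL=S RR=S
after cmd 3 (t=40): FL=W FR=S RL=W RR=W
after cmd 4 (t=56): FL=W FR=S RL=W RR=W
after cmd 5 (t=62): FL=S FR=W RL=S RR=S
after cmd 6 (t=71): FL=S FR=S RL=W RR=W
after cmd 7 (t=72): FL=W FR=S RL=W RR=W
after cmd 8 (t=76): FL=W FR=S RL=S RR=S

start t=12: FL=W FR=S RL=S RR=S
cmd 1: advance +1 → t=13, phase=(15,10,3,2) → FL=W FR=W RL=S RR=S
cmd 2: advance +16 → t=29, phase=(15,10,3,2) → FL=W FR=W RL=S RR=S
cmd 3: advance +11 → t=40, phase=(10,5,14,13) → FL=W FR=S RL=W RR=W
cmd 4: advance +16 → t=56, phase=(10,5,14,13) → FL=W FR=S RL=W RR=W
cmd 5: advance +6 → t=62, phase=(0,11,4,3) → FL=S FR=W RL=S RR=S
cmd 6: advance +9 → t=71, phase=(9,4,13,12) → FL=S FR=S RL=W RR=W
cmd 7: advance +1 → t=72, phase=(10,5,14,13) → FL=W FR=S RL=W RR=W
cmd 8: advance +4 → t=76, phase=(14,9,2,1) → FL=W FR=S RL=S RR=S


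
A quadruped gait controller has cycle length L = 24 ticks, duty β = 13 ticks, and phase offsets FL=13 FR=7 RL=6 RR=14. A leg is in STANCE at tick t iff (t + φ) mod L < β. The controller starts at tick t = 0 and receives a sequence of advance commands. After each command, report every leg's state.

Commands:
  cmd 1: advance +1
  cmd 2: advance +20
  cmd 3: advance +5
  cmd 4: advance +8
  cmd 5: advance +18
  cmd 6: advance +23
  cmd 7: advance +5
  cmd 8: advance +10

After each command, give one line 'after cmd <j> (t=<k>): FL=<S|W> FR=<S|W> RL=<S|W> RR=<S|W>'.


after cmd 1 (t=1): FL=W FR=S RL=S RR=W
after cmd 2 (t=21): FL=S FR=S RL=S RR=S
after cmd 3 (t=26): FL=W FR=S RL=S RR=W
after cmd 4 (t=34): FL=W FR=W RL=W RR=S
after cmd 5 (t=52): FL=W FR=S RL=S RR=W
after cmd 6 (t=75): FL=W FR=S RL=S RR=W
after cmd 7 (t=80): FL=W FR=W RL=W RR=W
after cmd 8 (t=90): FL=S FR=S RL=S RR=S

start t=0: FL=W FR=S RL=S RR=W
cmd 1: advance +1 → t=1, phase=(14,8,7,15) → FL=W FR=S RL=S RR=W
cmd 2: advance +20 → t=21, phase=(10,4,3,11) → FL=S FR=S RL=S RR=S
cmd 3: advance +5 → t=26, phase=(15,9,8,16) → FL=W FR=S RL=S RR=W
cmd 4: advance +8 → t=34, phase=(23,17,16,0) → FL=W FR=W RL=W RR=S
cmd 5: advance +18 → t=52, phase=(17,11,10,18) → FL=W FR=S RL=S RR=W
cmd 6: advance +23 → t=75, phase=(16,10,9,17) → FL=W FR=S RL=S RR=W
cmd 7: advance +5 → t=80, phase=(21,15,14,22) → FL=W FR=W RL=W RR=W
cmd 8: advance +10 → t=90, phase=(7,1,0,8) → FL=S FR=S RL=S RR=S


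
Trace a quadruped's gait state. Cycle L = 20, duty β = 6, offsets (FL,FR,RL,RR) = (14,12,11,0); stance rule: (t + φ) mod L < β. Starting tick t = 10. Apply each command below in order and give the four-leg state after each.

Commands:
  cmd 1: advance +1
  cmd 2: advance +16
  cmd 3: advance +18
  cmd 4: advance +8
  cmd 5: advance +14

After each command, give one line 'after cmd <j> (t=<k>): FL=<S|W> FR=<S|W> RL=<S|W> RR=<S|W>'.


start t=10: FL=S FR=S RL=S RR=W
cmd 1: advance +1 → t=11, phase=(5,3,2,11) → FL=S FR=S RL=S RR=W
cmd 2: advance +16 → t=27, phase=(1,19,18,7) → FL=S FR=W RL=W RR=W
cmd 3: advance +18 → t=45, phase=(19,17,16,5) → FL=W FR=W RL=W RR=S
cmd 4: advance +8 → t=53, phase=(7,5,4,13) → FL=W FR=S RL=S RR=W
cmd 5: advance +14 → t=67, phase=(1,19,18,7) → FL=S FR=W RL=W RR=W

after cmd 1 (t=11): FL=S FR=S RL=S RR=W
after cmd 2 (t=27): FL=S FR=W RL=W RR=W
after cmd 3 (t=45): FL=W FR=W RL=W RR=S
after cmd 4 (t=53): FL=W FR=S RL=S RR=W
after cmd 5 (t=67): FL=S FR=W RL=W RR=W


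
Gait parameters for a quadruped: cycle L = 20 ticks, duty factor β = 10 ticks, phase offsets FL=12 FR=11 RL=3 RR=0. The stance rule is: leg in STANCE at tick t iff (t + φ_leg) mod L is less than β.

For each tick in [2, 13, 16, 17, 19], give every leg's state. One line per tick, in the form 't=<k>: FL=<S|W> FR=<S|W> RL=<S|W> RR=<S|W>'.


t=2: phase=(14,13,5,2) vs β=10 → FL=W FR=W RL=S RR=S
t=13: phase=(5,4,16,13) vs β=10 → FL=S FR=S RL=W RR=W
t=16: phase=(8,7,19,16) vs β=10 → FL=S FR=S RL=W RR=W
t=17: phase=(9,8,0,17) vs β=10 → FL=S FR=S RL=S RR=W
t=19: phase=(11,10,2,19) vs β=10 → FL=W FR=W RL=S RR=W

t=2: FL=W FR=W RL=S RR=S
t=13: FL=S FR=S RL=W RR=W
t=16: FL=S FR=S RL=W RR=W
t=17: FL=S FR=S RL=S RR=W
t=19: FL=W FR=W RL=S RR=W


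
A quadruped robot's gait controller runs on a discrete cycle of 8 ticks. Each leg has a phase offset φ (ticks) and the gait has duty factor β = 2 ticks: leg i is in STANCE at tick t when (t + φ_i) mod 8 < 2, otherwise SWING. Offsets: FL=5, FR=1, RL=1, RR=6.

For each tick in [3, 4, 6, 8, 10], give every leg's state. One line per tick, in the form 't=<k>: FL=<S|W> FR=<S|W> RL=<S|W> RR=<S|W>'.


t=3: phase=(0,4,4,1) vs β=2 → FL=S FR=W RL=W RR=S
t=4: phase=(1,5,5,2) vs β=2 → FL=S FR=W RL=W RR=W
t=6: phase=(3,7,7,4) vs β=2 → FL=W FR=W RL=W RR=W
t=8: phase=(5,1,1,6) vs β=2 → FL=W FR=S RL=S RR=W
t=10: phase=(7,3,3,0) vs β=2 → FL=W FR=W RL=W RR=S

t=3: FL=S FR=W RL=W RR=S
t=4: FL=S FR=W RL=W RR=W
t=6: FL=W FR=W RL=W RR=W
t=8: FL=W FR=S RL=S RR=W
t=10: FL=W FR=W RL=W RR=S


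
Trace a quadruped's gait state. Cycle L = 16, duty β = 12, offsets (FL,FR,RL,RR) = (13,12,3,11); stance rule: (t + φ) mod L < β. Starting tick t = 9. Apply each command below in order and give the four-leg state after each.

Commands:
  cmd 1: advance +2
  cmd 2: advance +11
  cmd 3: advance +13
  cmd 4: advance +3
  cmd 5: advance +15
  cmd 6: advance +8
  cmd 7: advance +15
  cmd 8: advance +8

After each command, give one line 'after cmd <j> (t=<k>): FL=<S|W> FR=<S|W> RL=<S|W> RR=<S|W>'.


after cmd 1 (t=11): FL=S FR=S RL=W RR=S
after cmd 2 (t=22): FL=S FR=S RL=S RR=S
after cmd 3 (t=35): FL=S FR=W RL=S RR=W
after cmd 4 (t=38): FL=S FR=S RL=S RR=S
after cmd 5 (t=53): FL=S FR=S RL=S RR=S
after cmd 6 (t=61): FL=S FR=S RL=S RR=S
after cmd 7 (t=76): FL=S FR=S RL=W RR=S
after cmd 8 (t=84): FL=S FR=S RL=S RR=W

start t=9: FL=S FR=S RL=W RR=S
cmd 1: advance +2 → t=11, phase=(8,7,14,6) → FL=S FR=S RL=W RR=S
cmd 2: advance +11 → t=22, phase=(3,2,9,1) → FL=S FR=S RL=S RR=S
cmd 3: advance +13 → t=35, phase=(0,15,6,14) → FL=S FR=W RL=S RR=W
cmd 4: advance +3 → t=38, phase=(3,2,9,1) → FL=S FR=S RL=S RR=S
cmd 5: advance +15 → t=53, phase=(2,1,8,0) → FL=S FR=S RL=S RR=S
cmd 6: advance +8 → t=61, phase=(10,9,0,8) → FL=S FR=S RL=S RR=S
cmd 7: advance +15 → t=76, phase=(9,8,15,7) → FL=S FR=S RL=W RR=S
cmd 8: advance +8 → t=84, phase=(1,0,7,15) → FL=S FR=S RL=S RR=W


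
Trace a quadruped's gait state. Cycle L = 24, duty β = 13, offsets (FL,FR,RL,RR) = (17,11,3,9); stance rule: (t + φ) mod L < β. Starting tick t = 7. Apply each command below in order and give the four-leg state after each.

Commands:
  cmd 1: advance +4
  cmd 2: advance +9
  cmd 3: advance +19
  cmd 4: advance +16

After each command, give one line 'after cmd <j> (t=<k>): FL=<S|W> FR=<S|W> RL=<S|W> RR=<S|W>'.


start t=7: FL=S FR=W RL=S RR=W
cmd 1: advance +4 → t=11, phase=(4,22,14,20) → FL=S FR=W RL=W RR=W
cmd 2: advance +9 → t=20, phase=(13,7,23,5) → FL=W FR=S RL=W RR=S
cmd 3: advance +19 → t=39, phase=(8,2,18,0) → FL=S FR=S RL=W RR=S
cmd 4: advance +16 → t=55, phase=(0,18,10,16) → FL=S FR=W RL=S RR=W

after cmd 1 (t=11): FL=S FR=W RL=W RR=W
after cmd 2 (t=20): FL=W FR=S RL=W RR=S
after cmd 3 (t=39): FL=S FR=S RL=W RR=S
after cmd 4 (t=55): FL=S FR=W RL=S RR=W


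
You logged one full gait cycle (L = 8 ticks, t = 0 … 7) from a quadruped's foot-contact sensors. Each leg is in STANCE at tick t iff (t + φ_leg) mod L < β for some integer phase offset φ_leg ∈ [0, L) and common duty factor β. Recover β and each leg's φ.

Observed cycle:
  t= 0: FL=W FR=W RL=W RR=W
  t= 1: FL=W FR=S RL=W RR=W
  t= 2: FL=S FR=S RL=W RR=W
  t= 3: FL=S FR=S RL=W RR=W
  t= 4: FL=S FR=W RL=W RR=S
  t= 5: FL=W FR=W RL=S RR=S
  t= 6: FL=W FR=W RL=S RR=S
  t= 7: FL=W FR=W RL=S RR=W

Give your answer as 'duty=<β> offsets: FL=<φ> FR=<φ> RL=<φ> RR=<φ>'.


duty=3 offsets: FL=6 FR=7 RL=3 RR=4

duty β = stance ticks per leg = 3
FL: stance ticks = 3; W→S at t=2 → φ=6
FR: stance ticks = 3; W→S at t=1 → φ=7
RL: stance ticks = 3; W→S at t=5 → φ=3
RR: stance ticks = 3; W→S at t=4 → φ=4


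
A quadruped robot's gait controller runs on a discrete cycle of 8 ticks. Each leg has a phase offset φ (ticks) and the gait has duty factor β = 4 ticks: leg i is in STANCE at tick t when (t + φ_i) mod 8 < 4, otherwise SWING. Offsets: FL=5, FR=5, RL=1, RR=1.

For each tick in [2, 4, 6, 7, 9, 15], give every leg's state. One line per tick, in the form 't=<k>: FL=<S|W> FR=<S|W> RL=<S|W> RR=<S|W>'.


t=2: FL=W FR=W RL=S RR=S
t=4: FL=S FR=S RL=W RR=W
t=6: FL=S FR=S RL=W RR=W
t=7: FL=W FR=W RL=S RR=S
t=9: FL=W FR=W RL=S RR=S
t=15: FL=W FR=W RL=S RR=S

t=2: phase=(7,7,3,3) vs β=4 → FL=W FR=W RL=S RR=S
t=4: phase=(1,1,5,5) vs β=4 → FL=S FR=S RL=W RR=W
t=6: phase=(3,3,7,7) vs β=4 → FL=S FR=S RL=W RR=W
t=7: phase=(4,4,0,0) vs β=4 → FL=W FR=W RL=S RR=S
t=9: phase=(6,6,2,2) vs β=4 → FL=W FR=W RL=S RR=S
t=15: phase=(4,4,0,0) vs β=4 → FL=W FR=W RL=S RR=S


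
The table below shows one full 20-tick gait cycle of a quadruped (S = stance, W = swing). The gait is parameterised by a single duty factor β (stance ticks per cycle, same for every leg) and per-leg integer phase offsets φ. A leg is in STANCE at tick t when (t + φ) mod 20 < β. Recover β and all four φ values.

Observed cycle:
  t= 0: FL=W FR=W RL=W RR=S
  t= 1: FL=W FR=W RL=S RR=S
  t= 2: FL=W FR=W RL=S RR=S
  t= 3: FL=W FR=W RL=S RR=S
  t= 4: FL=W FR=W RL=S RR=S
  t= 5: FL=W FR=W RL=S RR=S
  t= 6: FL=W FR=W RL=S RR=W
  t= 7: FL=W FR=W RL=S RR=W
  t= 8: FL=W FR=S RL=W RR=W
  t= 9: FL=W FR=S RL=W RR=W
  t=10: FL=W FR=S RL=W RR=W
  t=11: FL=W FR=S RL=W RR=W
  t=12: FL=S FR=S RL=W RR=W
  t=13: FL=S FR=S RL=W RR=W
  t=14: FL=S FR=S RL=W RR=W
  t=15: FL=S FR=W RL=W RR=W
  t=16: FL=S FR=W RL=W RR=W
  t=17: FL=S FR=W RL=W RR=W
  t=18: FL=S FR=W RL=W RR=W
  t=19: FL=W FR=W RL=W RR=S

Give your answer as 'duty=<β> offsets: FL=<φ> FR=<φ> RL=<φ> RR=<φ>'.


duty=7 offsets: FL=8 FR=12 RL=19 RR=1

duty β = stance ticks per leg = 7
FL: stance ticks = 7; W→S at t=12 → φ=8
FR: stance ticks = 7; W→S at t=8 → φ=12
RL: stance ticks = 7; W→S at t=1 → φ=19
RR: stance ticks = 7; W→S at t=19 → φ=1


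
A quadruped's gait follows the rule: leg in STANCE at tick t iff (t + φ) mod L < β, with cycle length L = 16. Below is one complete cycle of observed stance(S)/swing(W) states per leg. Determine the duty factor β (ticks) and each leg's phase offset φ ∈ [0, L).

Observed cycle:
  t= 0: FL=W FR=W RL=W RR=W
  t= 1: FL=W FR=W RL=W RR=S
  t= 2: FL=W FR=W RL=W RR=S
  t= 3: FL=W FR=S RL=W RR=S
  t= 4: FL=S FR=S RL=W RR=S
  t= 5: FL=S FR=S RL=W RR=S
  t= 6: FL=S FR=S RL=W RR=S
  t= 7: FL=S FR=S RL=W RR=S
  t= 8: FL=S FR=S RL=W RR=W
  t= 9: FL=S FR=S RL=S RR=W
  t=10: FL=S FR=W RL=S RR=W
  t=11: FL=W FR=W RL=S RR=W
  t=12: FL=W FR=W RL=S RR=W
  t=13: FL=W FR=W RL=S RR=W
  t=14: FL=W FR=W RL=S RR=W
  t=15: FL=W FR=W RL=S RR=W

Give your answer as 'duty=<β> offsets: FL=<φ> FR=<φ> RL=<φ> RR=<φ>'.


duty=7 offsets: FL=12 FR=13 RL=7 RR=15

duty β = stance ticks per leg = 7
FL: stance ticks = 7; W→S at t=4 → φ=12
FR: stance ticks = 7; W→S at t=3 → φ=13
RL: stance ticks = 7; W→S at t=9 → φ=7
RR: stance ticks = 7; W→S at t=1 → φ=15


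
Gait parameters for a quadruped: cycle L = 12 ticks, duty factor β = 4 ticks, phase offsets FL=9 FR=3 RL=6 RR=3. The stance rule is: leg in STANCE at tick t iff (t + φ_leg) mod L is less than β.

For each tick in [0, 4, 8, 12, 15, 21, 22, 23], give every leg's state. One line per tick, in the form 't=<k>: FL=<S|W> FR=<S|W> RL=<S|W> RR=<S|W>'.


t=0: FL=W FR=S RL=W RR=S
t=4: FL=S FR=W RL=W RR=W
t=8: FL=W FR=W RL=S RR=W
t=12: FL=W FR=S RL=W RR=S
t=15: FL=S FR=W RL=W RR=W
t=21: FL=W FR=S RL=S RR=S
t=22: FL=W FR=S RL=W RR=S
t=23: FL=W FR=S RL=W RR=S

t=0: phase=(9,3,6,3) vs β=4 → FL=W FR=S RL=W RR=S
t=4: phase=(1,7,10,7) vs β=4 → FL=S FR=W RL=W RR=W
t=8: phase=(5,11,2,11) vs β=4 → FL=W FR=W RL=S RR=W
t=12: phase=(9,3,6,3) vs β=4 → FL=W FR=S RL=W RR=S
t=15: phase=(0,6,9,6) vs β=4 → FL=S FR=W RL=W RR=W
t=21: phase=(6,0,3,0) vs β=4 → FL=W FR=S RL=S RR=S
t=22: phase=(7,1,4,1) vs β=4 → FL=W FR=S RL=W RR=S
t=23: phase=(8,2,5,2) vs β=4 → FL=W FR=S RL=W RR=S


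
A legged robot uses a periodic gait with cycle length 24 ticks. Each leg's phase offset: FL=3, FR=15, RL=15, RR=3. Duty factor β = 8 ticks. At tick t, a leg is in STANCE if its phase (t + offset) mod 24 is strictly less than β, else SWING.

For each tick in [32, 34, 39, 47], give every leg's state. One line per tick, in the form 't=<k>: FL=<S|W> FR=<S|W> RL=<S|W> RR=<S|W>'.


t=32: phase=(11,23,23,11) vs β=8 → FL=W FR=W RL=W RR=W
t=34: phase=(13,1,1,13) vs β=8 → FL=W FR=S RL=S RR=W
t=39: phase=(18,6,6,18) vs β=8 → FL=W FR=S RL=S RR=W
t=47: phase=(2,14,14,2) vs β=8 → FL=S FR=W RL=W RR=S

t=32: FL=W FR=W RL=W RR=W
t=34: FL=W FR=S RL=S RR=W
t=39: FL=W FR=S RL=S RR=W
t=47: FL=S FR=W RL=W RR=S


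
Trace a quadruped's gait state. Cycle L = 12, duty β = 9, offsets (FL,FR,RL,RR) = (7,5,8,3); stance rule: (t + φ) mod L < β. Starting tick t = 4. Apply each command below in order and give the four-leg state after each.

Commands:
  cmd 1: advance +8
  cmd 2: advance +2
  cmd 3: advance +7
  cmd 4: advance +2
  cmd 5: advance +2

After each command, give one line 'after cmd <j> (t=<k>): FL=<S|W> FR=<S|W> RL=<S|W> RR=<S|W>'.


after cmd 1 (t=12): FL=S FR=S RL=S RR=S
after cmd 2 (t=14): FL=W FR=S RL=W RR=S
after cmd 3 (t=21): FL=S FR=S RL=S RR=S
after cmd 4 (t=23): FL=S FR=S RL=S RR=S
after cmd 5 (t=25): FL=S FR=S RL=W RR=S

start t=4: FL=W FR=W RL=S RR=S
cmd 1: advance +8 → t=12, phase=(7,5,8,3) → FL=S FR=S RL=S RR=S
cmd 2: advance +2 → t=14, phase=(9,7,10,5) → FL=W FR=S RL=W RR=S
cmd 3: advance +7 → t=21, phase=(4,2,5,0) → FL=S FR=S RL=S RR=S
cmd 4: advance +2 → t=23, phase=(6,4,7,2) → FL=S FR=S RL=S RR=S
cmd 5: advance +2 → t=25, phase=(8,6,9,4) → FL=S FR=S RL=W RR=S


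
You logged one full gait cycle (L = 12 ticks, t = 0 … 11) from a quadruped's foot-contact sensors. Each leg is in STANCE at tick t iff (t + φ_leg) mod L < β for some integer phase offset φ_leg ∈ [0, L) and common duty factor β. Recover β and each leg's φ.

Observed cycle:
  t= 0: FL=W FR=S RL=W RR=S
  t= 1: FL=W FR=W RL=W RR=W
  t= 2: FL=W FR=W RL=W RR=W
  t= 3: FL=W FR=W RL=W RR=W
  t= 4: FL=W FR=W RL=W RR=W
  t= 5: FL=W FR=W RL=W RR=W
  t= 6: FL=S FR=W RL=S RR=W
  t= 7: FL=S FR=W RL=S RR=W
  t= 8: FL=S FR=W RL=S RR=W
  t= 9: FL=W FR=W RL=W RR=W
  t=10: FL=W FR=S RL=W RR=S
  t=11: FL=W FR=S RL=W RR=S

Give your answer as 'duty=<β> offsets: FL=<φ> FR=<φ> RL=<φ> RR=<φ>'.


duty β = stance ticks per leg = 3
FL: stance ticks = 3; W→S at t=6 → φ=6
FR: stance ticks = 3; W→S at t=10 → φ=2
RL: stance ticks = 3; W→S at t=6 → φ=6
RR: stance ticks = 3; W→S at t=10 → φ=2

duty=3 offsets: FL=6 FR=2 RL=6 RR=2


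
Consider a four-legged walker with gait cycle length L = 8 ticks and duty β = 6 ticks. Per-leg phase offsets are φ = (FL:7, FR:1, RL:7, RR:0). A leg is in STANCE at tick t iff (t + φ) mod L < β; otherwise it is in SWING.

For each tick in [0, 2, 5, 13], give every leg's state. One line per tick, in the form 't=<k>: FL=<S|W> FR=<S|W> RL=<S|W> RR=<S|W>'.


t=0: FL=W FR=S RL=W RR=S
t=2: FL=S FR=S RL=S RR=S
t=5: FL=S FR=W RL=S RR=S
t=13: FL=S FR=W RL=S RR=S

t=0: phase=(7,1,7,0) vs β=6 → FL=W FR=S RL=W RR=S
t=2: phase=(1,3,1,2) vs β=6 → FL=S FR=S RL=S RR=S
t=5: phase=(4,6,4,5) vs β=6 → FL=S FR=W RL=S RR=S
t=13: phase=(4,6,4,5) vs β=6 → FL=S FR=W RL=S RR=S


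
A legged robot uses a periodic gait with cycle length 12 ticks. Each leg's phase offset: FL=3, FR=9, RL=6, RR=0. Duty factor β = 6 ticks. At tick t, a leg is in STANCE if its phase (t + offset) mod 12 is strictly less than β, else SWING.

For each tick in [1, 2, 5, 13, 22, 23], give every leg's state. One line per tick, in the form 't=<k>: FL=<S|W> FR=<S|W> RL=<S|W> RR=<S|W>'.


t=1: phase=(4,10,7,1) vs β=6 → FL=S FR=W RL=W RR=S
t=2: phase=(5,11,8,2) vs β=6 → FL=S FR=W RL=W RR=S
t=5: phase=(8,2,11,5) vs β=6 → FL=W FR=S RL=W RR=S
t=13: phase=(4,10,7,1) vs β=6 → FL=S FR=W RL=W RR=S
t=22: phase=(1,7,4,10) vs β=6 → FL=S FR=W RL=S RR=W
t=23: phase=(2,8,5,11) vs β=6 → FL=S FR=W RL=S RR=W

t=1: FL=S FR=W RL=W RR=S
t=2: FL=S FR=W RL=W RR=S
t=5: FL=W FR=S RL=W RR=S
t=13: FL=S FR=W RL=W RR=S
t=22: FL=S FR=W RL=S RR=W
t=23: FL=S FR=W RL=S RR=W


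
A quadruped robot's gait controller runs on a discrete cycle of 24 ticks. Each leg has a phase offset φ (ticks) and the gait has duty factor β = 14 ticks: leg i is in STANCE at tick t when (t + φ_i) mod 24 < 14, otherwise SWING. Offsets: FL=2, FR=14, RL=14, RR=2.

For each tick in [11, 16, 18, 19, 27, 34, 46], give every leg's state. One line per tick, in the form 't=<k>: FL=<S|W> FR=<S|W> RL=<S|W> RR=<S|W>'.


t=11: FL=S FR=S RL=S RR=S
t=16: FL=W FR=S RL=S RR=W
t=18: FL=W FR=S RL=S RR=W
t=19: FL=W FR=S RL=S RR=W
t=27: FL=S FR=W RL=W RR=S
t=34: FL=S FR=S RL=S RR=S
t=46: FL=S FR=S RL=S RR=S

t=11: phase=(13,1,1,13) vs β=14 → FL=S FR=S RL=S RR=S
t=16: phase=(18,6,6,18) vs β=14 → FL=W FR=S RL=S RR=W
t=18: phase=(20,8,8,20) vs β=14 → FL=W FR=S RL=S RR=W
t=19: phase=(21,9,9,21) vs β=14 → FL=W FR=S RL=S RR=W
t=27: phase=(5,17,17,5) vs β=14 → FL=S FR=W RL=W RR=S
t=34: phase=(12,0,0,12) vs β=14 → FL=S FR=S RL=S RR=S
t=46: phase=(0,12,12,0) vs β=14 → FL=S FR=S RL=S RR=S


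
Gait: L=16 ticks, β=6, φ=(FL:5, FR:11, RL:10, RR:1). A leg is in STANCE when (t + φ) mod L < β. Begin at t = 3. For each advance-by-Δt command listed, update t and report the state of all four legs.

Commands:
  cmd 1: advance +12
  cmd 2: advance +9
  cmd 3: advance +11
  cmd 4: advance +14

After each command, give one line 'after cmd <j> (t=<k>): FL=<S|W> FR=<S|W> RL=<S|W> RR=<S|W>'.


after cmd 1 (t=15): FL=S FR=W RL=W RR=S
after cmd 2 (t=24): FL=W FR=S RL=S RR=W
after cmd 3 (t=35): FL=W FR=W RL=W RR=S
after cmd 4 (t=49): FL=W FR=W RL=W RR=S

start t=3: FL=W FR=W RL=W RR=S
cmd 1: advance +12 → t=15, phase=(4,10,9,0) → FL=S FR=W RL=W RR=S
cmd 2: advance +9 → t=24, phase=(13,3,2,9) → FL=W FR=S RL=S RR=W
cmd 3: advance +11 → t=35, phase=(8,14,13,4) → FL=W FR=W RL=W RR=S
cmd 4: advance +14 → t=49, phase=(6,12,11,2) → FL=W FR=W RL=W RR=S


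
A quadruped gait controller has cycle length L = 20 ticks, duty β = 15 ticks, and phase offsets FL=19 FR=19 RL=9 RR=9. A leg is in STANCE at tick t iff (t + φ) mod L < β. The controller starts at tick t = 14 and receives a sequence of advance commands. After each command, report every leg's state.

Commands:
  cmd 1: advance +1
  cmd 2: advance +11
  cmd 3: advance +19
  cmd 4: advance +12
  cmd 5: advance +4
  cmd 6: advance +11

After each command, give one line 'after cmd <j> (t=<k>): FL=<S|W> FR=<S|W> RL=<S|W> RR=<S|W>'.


after cmd 1 (t=15): FL=S FR=S RL=S RR=S
after cmd 2 (t=26): FL=S FR=S RL=W RR=W
after cmd 3 (t=45): FL=S FR=S RL=S RR=S
after cmd 4 (t=57): FL=W FR=W RL=S RR=S
after cmd 5 (t=61): FL=S FR=S RL=S RR=S
after cmd 6 (t=72): FL=S FR=S RL=S RR=S

start t=14: FL=S FR=S RL=S RR=S
cmd 1: advance +1 → t=15, phase=(14,14,4,4) → FL=S FR=S RL=S RR=S
cmd 2: advance +11 → t=26, phase=(5,5,15,15) → FL=S FR=S RL=W RR=W
cmd 3: advance +19 → t=45, phase=(4,4,14,14) → FL=S FR=S RL=S RR=S
cmd 4: advance +12 → t=57, phase=(16,16,6,6) → FL=W FR=W RL=S RR=S
cmd 5: advance +4 → t=61, phase=(0,0,10,10) → FL=S FR=S RL=S RR=S
cmd 6: advance +11 → t=72, phase=(11,11,1,1) → FL=S FR=S RL=S RR=S


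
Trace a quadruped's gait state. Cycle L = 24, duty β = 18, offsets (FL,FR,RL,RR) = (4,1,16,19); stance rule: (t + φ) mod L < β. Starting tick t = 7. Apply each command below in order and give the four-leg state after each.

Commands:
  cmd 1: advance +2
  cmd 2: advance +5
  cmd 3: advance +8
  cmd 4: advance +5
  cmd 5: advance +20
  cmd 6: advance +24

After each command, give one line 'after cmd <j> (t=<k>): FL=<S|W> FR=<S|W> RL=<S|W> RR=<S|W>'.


after cmd 1 (t=9): FL=S FR=S RL=S RR=S
after cmd 2 (t=14): FL=W FR=S RL=S RR=S
after cmd 3 (t=22): FL=S FR=W RL=S RR=S
after cmd 4 (t=27): FL=S FR=S RL=W RR=W
after cmd 5 (t=47): FL=S FR=S RL=S RR=W
after cmd 6 (t=71): FL=S FR=S RL=S RR=W

start t=7: FL=S FR=S RL=W RR=S
cmd 1: advance +2 → t=9, phase=(13,10,1,4) → FL=S FR=S RL=S RR=S
cmd 2: advance +5 → t=14, phase=(18,15,6,9) → FL=W FR=S RL=S RR=S
cmd 3: advance +8 → t=22, phase=(2,23,14,17) → FL=S FR=W RL=S RR=S
cmd 4: advance +5 → t=27, phase=(7,4,19,22) → FL=S FR=S RL=W RR=W
cmd 5: advance +20 → t=47, phase=(3,0,15,18) → FL=S FR=S RL=S RR=W
cmd 6: advance +24 → t=71, phase=(3,0,15,18) → FL=S FR=S RL=S RR=W


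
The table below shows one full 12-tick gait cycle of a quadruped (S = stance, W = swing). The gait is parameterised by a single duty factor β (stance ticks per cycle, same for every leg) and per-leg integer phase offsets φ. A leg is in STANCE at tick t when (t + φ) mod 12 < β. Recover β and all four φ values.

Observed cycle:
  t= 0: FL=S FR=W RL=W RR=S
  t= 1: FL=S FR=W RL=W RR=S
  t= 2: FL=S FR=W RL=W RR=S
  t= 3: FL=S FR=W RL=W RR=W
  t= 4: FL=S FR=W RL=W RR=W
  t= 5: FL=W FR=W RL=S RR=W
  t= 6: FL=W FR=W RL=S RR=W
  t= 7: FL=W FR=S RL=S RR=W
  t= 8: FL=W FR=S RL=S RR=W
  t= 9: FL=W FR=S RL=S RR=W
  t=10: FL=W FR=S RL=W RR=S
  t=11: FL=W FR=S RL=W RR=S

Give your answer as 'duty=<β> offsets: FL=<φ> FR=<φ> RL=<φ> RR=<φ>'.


duty=5 offsets: FL=0 FR=5 RL=7 RR=2

duty β = stance ticks per leg = 5
FL: stance ticks = 5; W→S at t=0 → φ=0
FR: stance ticks = 5; W→S at t=7 → φ=5
RL: stance ticks = 5; W→S at t=5 → φ=7
RR: stance ticks = 5; W→S at t=10 → φ=2


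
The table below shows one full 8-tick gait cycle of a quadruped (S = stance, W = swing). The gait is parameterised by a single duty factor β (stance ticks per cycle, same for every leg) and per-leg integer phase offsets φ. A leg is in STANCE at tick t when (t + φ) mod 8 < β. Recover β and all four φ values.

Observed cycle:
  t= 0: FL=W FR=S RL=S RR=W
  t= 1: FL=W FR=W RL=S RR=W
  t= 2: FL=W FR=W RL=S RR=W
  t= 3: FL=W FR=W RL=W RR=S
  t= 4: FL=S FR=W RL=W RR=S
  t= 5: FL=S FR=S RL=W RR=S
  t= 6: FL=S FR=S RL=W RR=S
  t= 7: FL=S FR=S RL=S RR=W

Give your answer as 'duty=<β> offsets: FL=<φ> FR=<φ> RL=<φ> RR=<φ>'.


duty β = stance ticks per leg = 4
FL: stance ticks = 4; W→S at t=4 → φ=4
FR: stance ticks = 4; W→S at t=5 → φ=3
RL: stance ticks = 4; W→S at t=7 → φ=1
RR: stance ticks = 4; W→S at t=3 → φ=5

duty=4 offsets: FL=4 FR=3 RL=1 RR=5


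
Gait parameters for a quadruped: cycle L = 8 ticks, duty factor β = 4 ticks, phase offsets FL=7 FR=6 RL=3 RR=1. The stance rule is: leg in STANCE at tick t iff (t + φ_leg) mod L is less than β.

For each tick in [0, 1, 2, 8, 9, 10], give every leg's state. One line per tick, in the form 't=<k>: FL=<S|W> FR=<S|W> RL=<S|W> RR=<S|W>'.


t=0: phase=(7,6,3,1) vs β=4 → FL=W FR=W RL=S RR=S
t=1: phase=(0,7,4,2) vs β=4 → FL=S FR=W RL=W RR=S
t=2: phase=(1,0,5,3) vs β=4 → FL=S FR=S RL=W RR=S
t=8: phase=(7,6,3,1) vs β=4 → FL=W FR=W RL=S RR=S
t=9: phase=(0,7,4,2) vs β=4 → FL=S FR=W RL=W RR=S
t=10: phase=(1,0,5,3) vs β=4 → FL=S FR=S RL=W RR=S

t=0: FL=W FR=W RL=S RR=S
t=1: FL=S FR=W RL=W RR=S
t=2: FL=S FR=S RL=W RR=S
t=8: FL=W FR=W RL=S RR=S
t=9: FL=S FR=W RL=W RR=S
t=10: FL=S FR=S RL=W RR=S


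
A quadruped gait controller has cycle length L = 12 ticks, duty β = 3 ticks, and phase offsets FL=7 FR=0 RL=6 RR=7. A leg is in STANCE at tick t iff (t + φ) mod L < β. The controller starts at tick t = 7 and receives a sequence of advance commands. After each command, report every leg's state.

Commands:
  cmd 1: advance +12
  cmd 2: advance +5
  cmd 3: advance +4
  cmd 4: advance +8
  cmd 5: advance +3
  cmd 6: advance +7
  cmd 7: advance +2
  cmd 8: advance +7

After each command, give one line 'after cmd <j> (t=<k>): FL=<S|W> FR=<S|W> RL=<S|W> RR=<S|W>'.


start t=7: FL=S FR=W RL=S RR=S
cmd 1: advance +12 → t=19, phase=(2,7,1,2) → FL=S FR=W RL=S RR=S
cmd 2: advance +5 → t=24, phase=(7,0,6,7) → FL=W FR=S RL=W RR=W
cmd 3: advance +4 → t=28, phase=(11,4,10,11) → FL=W FR=W RL=W RR=W
cmd 4: advance +8 → t=36, phase=(7,0,6,7) → FL=W FR=S RL=W RR=W
cmd 5: advance +3 → t=39, phase=(10,3,9,10) → FL=W FR=W RL=W RR=W
cmd 6: advance +7 → t=46, phase=(5,10,4,5) → FL=W FR=W RL=W RR=W
cmd 7: advance +2 → t=48, phase=(7,0,6,7) → FL=W FR=S RL=W RR=W
cmd 8: advance +7 → t=55, phase=(2,7,1,2) → FL=S FR=W RL=S RR=S

after cmd 1 (t=19): FL=S FR=W RL=S RR=S
after cmd 2 (t=24): FL=W FR=S RL=W RR=W
after cmd 3 (t=28): FL=W FR=W RL=W RR=W
after cmd 4 (t=36): FL=W FR=S RL=W RR=W
after cmd 5 (t=39): FL=W FR=W RL=W RR=W
after cmd 6 (t=46): FL=W FR=W RL=W RR=W
after cmd 7 (t=48): FL=W FR=S RL=W RR=W
after cmd 8 (t=55): FL=S FR=W RL=S RR=S


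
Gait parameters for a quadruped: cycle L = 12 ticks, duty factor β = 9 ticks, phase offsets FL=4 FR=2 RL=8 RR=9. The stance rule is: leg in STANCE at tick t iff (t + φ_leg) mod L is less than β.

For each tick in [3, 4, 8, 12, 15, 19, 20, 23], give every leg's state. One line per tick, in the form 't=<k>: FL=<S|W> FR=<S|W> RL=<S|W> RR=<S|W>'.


t=3: FL=S FR=S RL=W RR=S
t=4: FL=S FR=S RL=S RR=S
t=8: FL=S FR=W RL=S RR=S
t=12: FL=S FR=S RL=S RR=W
t=15: FL=S FR=S RL=W RR=S
t=19: FL=W FR=W RL=S RR=S
t=20: FL=S FR=W RL=S RR=S
t=23: FL=S FR=S RL=S RR=S

t=3: phase=(7,5,11,0) vs β=9 → FL=S FR=S RL=W RR=S
t=4: phase=(8,6,0,1) vs β=9 → FL=S FR=S RL=S RR=S
t=8: phase=(0,10,4,5) vs β=9 → FL=S FR=W RL=S RR=S
t=12: phase=(4,2,8,9) vs β=9 → FL=S FR=S RL=S RR=W
t=15: phase=(7,5,11,0) vs β=9 → FL=S FR=S RL=W RR=S
t=19: phase=(11,9,3,4) vs β=9 → FL=W FR=W RL=S RR=S
t=20: phase=(0,10,4,5) vs β=9 → FL=S FR=W RL=S RR=S
t=23: phase=(3,1,7,8) vs β=9 → FL=S FR=S RL=S RR=S


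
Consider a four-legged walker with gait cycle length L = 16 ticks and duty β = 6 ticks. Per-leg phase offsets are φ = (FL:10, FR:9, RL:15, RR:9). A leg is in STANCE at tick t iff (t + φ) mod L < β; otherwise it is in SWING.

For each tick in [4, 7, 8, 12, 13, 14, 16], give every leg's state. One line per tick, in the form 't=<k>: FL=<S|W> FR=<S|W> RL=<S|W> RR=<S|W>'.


t=4: phase=(14,13,3,13) vs β=6 → FL=W FR=W RL=S RR=W
t=7: phase=(1,0,6,0) vs β=6 → FL=S FR=S RL=W RR=S
t=8: phase=(2,1,7,1) vs β=6 → FL=S FR=S RL=W RR=S
t=12: phase=(6,5,11,5) vs β=6 → FL=W FR=S RL=W RR=S
t=13: phase=(7,6,12,6) vs β=6 → FL=W FR=W RL=W RR=W
t=14: phase=(8,7,13,7) vs β=6 → FL=W FR=W RL=W RR=W
t=16: phase=(10,9,15,9) vs β=6 → FL=W FR=W RL=W RR=W

t=4: FL=W FR=W RL=S RR=W
t=7: FL=S FR=S RL=W RR=S
t=8: FL=S FR=S RL=W RR=S
t=12: FL=W FR=S RL=W RR=S
t=13: FL=W FR=W RL=W RR=W
t=14: FL=W FR=W RL=W RR=W
t=16: FL=W FR=W RL=W RR=W


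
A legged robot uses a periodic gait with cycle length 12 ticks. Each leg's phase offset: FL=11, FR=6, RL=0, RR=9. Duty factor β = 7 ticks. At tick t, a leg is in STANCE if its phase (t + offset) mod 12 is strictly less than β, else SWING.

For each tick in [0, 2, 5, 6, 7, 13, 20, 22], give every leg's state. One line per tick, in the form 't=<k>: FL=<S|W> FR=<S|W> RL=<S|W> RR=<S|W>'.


t=0: FL=W FR=S RL=S RR=W
t=2: FL=S FR=W RL=S RR=W
t=5: FL=S FR=W RL=S RR=S
t=6: FL=S FR=S RL=S RR=S
t=7: FL=S FR=S RL=W RR=S
t=13: FL=S FR=W RL=S RR=W
t=20: FL=W FR=S RL=W RR=S
t=22: FL=W FR=S RL=W RR=W

t=0: phase=(11,6,0,9) vs β=7 → FL=W FR=S RL=S RR=W
t=2: phase=(1,8,2,11) vs β=7 → FL=S FR=W RL=S RR=W
t=5: phase=(4,11,5,2) vs β=7 → FL=S FR=W RL=S RR=S
t=6: phase=(5,0,6,3) vs β=7 → FL=S FR=S RL=S RR=S
t=7: phase=(6,1,7,4) vs β=7 → FL=S FR=S RL=W RR=S
t=13: phase=(0,7,1,10) vs β=7 → FL=S FR=W RL=S RR=W
t=20: phase=(7,2,8,5) vs β=7 → FL=W FR=S RL=W RR=S
t=22: phase=(9,4,10,7) vs β=7 → FL=W FR=S RL=W RR=W


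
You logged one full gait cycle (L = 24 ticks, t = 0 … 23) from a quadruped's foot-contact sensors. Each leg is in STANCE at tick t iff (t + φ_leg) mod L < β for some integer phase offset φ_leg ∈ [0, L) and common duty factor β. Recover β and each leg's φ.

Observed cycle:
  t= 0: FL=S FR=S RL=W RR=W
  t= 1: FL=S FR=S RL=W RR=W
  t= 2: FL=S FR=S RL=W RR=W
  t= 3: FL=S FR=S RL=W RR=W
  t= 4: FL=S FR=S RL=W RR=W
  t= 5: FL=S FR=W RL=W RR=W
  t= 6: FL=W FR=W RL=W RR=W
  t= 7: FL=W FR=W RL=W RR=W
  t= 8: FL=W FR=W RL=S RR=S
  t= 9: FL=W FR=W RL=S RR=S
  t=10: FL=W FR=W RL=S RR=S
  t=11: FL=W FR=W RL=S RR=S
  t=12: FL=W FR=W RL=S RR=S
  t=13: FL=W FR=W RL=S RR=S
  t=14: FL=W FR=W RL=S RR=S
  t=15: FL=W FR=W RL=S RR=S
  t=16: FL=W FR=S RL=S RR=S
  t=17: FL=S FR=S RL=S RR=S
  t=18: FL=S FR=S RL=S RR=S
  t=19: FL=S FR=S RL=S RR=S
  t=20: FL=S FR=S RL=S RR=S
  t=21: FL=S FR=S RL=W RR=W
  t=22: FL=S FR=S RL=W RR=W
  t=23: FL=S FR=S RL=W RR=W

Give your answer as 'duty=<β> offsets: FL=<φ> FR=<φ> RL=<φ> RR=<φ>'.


duty=13 offsets: FL=7 FR=8 RL=16 RR=16

duty β = stance ticks per leg = 13
FL: stance ticks = 13; W→S at t=17 → φ=7
FR: stance ticks = 13; W→S at t=16 → φ=8
RL: stance ticks = 13; W→S at t=8 → φ=16
RR: stance ticks = 13; W→S at t=8 → φ=16


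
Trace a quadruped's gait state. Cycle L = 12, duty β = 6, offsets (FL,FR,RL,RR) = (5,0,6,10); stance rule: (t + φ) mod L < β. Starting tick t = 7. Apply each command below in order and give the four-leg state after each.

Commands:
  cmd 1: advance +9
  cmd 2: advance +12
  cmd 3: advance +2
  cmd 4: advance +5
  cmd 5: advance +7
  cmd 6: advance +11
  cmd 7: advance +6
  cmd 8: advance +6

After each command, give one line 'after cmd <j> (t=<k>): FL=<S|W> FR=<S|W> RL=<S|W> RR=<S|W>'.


start t=7: FL=S FR=W RL=S RR=S
cmd 1: advance +9 → t=16, phase=(9,4,10,2) → FL=W FR=S RL=W RR=S
cmd 2: advance +12 → t=28, phase=(9,4,10,2) → FL=W FR=S RL=W RR=S
cmd 3: advance +2 → t=30, phase=(11,6,0,4) → FL=W FR=W RL=S RR=S
cmd 4: advance +5 → t=35, phase=(4,11,5,9) → FL=S FR=W RL=S RR=W
cmd 5: advance +7 → t=42, phase=(11,6,0,4) → FL=W FR=W RL=S RR=S
cmd 6: advance +11 → t=53, phase=(10,5,11,3) → FL=W FR=S RL=W RR=S
cmd 7: advance +6 → t=59, phase=(4,11,5,9) → FL=S FR=W RL=S RR=W
cmd 8: advance +6 → t=65, phase=(10,5,11,3) → FL=W FR=S RL=W RR=S

after cmd 1 (t=16): FL=W FR=S RL=W RR=S
after cmd 2 (t=28): FL=W FR=S RL=W RR=S
after cmd 3 (t=30): FL=W FR=W RL=S RR=S
after cmd 4 (t=35): FL=S FR=W RL=S RR=W
after cmd 5 (t=42): FL=W FR=W RL=S RR=S
after cmd 6 (t=53): FL=W FR=S RL=W RR=S
after cmd 7 (t=59): FL=S FR=W RL=S RR=W
after cmd 8 (t=65): FL=W FR=S RL=W RR=S
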